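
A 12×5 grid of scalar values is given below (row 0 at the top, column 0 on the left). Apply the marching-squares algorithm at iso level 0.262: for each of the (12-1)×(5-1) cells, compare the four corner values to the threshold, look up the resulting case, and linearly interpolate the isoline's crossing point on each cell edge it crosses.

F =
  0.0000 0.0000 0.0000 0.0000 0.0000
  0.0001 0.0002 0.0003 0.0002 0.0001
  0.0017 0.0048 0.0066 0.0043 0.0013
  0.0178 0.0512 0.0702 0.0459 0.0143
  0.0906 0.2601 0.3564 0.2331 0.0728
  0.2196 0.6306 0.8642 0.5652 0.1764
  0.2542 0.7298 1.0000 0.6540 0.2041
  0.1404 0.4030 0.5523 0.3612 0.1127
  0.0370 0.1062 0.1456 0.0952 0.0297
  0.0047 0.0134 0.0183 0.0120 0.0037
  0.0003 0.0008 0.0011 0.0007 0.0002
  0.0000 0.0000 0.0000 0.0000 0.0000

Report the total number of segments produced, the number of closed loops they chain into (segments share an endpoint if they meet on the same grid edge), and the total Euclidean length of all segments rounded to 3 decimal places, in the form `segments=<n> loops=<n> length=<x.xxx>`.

cell (3,1): code 0100 → (3.670,2.000)–(4.000,1.020)
cell (3,2): code 1000 → (4.000,2.766)–(3.670,2.000)
cell (4,0): code 0100 → (4.005,1.000)–(5.000,0.103)
cell (4,1): code 1110 → (4.000,1.020)–(4.005,1.000)
cell (4,2): code 1101 → (4.087,3.000)–(4.000,2.766)
cell (4,3): code 1000 → (5.000,3.780)–(4.087,3.000)
cell (5,0): code 0110 → (5.000,0.103)–(6.000,0.016)
cell (5,3): code 1001 → (6.000,3.871)–(5.000,3.780)
cell (6,0): code 0110 → (6.000,0.016)–(7.000,0.463)
cell (6,3): code 1001 → (7.000,3.399)–(6.000,3.871)
cell (7,0): code 0010 → (7.000,0.463)–(7.475,1.000)
cell (7,1): code 0011 → (7.475,1.000)–(7.714,2.000)
cell (7,2): code 0011 → (7.714,2.000)–(7.373,3.000)
cell (7,3): code 0001 → (7.373,3.000)–(7.000,3.399)
total: 14 segments, chained into 1 closed loop(s), length Σ = 12.235268

segments=14 loops=1 length=12.235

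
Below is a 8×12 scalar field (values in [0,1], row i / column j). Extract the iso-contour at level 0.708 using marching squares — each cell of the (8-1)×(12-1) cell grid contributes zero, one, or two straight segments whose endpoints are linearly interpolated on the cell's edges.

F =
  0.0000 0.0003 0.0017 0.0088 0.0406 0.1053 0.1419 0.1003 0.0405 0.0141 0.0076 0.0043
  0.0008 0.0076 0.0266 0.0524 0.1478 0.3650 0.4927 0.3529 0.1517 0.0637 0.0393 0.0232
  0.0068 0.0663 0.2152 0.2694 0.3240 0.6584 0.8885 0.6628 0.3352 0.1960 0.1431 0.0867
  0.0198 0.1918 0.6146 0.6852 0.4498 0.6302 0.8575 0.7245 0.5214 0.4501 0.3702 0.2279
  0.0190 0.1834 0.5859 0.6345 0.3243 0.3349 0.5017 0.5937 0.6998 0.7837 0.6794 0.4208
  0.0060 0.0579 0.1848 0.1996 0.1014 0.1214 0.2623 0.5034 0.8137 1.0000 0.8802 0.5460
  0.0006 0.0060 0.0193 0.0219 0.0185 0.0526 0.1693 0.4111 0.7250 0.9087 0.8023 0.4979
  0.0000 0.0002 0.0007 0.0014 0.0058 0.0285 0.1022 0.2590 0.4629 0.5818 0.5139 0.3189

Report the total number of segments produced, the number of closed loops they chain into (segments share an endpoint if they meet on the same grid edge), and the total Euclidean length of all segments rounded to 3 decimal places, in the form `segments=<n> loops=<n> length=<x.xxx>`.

cell (1,5): code 0100 → (1.544,6.000)–(2.000,5.216)
cell (1,6): code 1000 → (2.000,6.800)–(1.544,6.000)
cell (2,5): code 0110 → (2.000,5.216)–(3.000,5.342)
cell (2,6): code 1101 → (2.733,7.000)–(2.000,6.800)
cell (2,7): code 1000 → (3.000,7.081)–(2.733,7.000)
cell (3,5): code 0010 → (3.000,5.342)–(3.420,6.000)
cell (3,6): code 0011 → (3.420,6.000)–(3.126,7.000)
cell (3,7): code 0001 → (3.126,7.000)–(3.000,7.081)
cell (3,8): code 0100 → (3.773,9.000)–(4.000,8.098)
cell (3,9): code 1000 → (4.000,9.726)–(3.773,9.000)
cell (4,7): code 0100 → (4.072,8.000)–(5.000,7.659)
cell (4,8): code 1110 → (4.000,8.098)–(4.072,8.000)
cell (4,9): code 1101 → (4.142,10.000)–(4.000,9.726)
cell (4,10): code 1000 → (5.000,10.515)–(4.142,10.000)
cell (5,7): code 0110 → (5.000,7.659)–(6.000,7.946)
cell (5,10): code 1001 → (6.000,10.310)–(5.000,10.515)
cell (6,7): code 0010 → (6.000,7.946)–(6.065,8.000)
cell (6,8): code 0011 → (6.065,8.000)–(6.614,9.000)
cell (6,9): code 0011 → (6.614,9.000)–(6.327,10.000)
cell (6,10): code 0001 → (6.327,10.000)–(6.000,10.310)
total: 20 segments, chained into 2 closed loop(s), length Σ = 14.735218

segments=20 loops=2 length=14.735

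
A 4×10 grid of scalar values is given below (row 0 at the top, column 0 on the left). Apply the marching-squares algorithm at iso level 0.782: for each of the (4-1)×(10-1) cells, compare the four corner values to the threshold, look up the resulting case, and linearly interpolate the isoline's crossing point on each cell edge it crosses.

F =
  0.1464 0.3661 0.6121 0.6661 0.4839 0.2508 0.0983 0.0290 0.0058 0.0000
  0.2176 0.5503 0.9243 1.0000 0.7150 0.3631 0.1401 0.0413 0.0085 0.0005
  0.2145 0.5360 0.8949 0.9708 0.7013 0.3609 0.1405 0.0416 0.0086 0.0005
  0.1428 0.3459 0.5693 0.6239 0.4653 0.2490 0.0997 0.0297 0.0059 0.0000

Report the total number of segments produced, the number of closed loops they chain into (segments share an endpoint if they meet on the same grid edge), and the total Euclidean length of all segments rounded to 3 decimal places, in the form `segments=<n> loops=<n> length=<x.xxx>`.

cell (0,1): code 0100 → (0.544,2.000)–(1.000,1.620)
cell (0,2): code 1100 → (0.347,3.000)–(0.544,2.000)
cell (0,3): code 1000 → (1.000,3.765)–(0.347,3.000)
cell (1,1): code 0110 → (1.000,1.620)–(2.000,1.685)
cell (1,3): code 1001 → (2.000,3.701)–(1.000,3.765)
cell (2,1): code 0010 → (2.000,1.685)–(2.347,2.000)
cell (2,2): code 0011 → (2.347,2.000)–(2.544,3.000)
cell (2,3): code 0001 → (2.544,3.000)–(2.000,3.701)
total: 8 segments, chained into 1 closed loop(s), length Σ = 6.997485

segments=8 loops=1 length=6.997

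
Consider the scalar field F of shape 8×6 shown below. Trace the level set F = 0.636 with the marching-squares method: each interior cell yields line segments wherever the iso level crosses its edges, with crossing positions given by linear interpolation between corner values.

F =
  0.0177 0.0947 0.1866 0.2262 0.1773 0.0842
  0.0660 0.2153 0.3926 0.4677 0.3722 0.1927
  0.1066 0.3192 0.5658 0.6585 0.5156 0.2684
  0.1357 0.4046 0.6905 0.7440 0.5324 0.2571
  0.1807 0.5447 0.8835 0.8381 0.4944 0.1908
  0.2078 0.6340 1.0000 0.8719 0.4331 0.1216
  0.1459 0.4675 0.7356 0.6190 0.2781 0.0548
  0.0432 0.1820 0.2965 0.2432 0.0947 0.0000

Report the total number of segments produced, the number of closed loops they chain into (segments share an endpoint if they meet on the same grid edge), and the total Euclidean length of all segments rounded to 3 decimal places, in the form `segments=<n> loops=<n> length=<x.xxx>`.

segments=14 loops=1 length=10.857

cell (1,2): code 0100 → (1.882,3.000)–(2.000,2.757)
cell (1,3): code 1000 → (2.000,3.157)–(1.882,3.000)
cell (2,1): code 0100 → (2.563,2.000)–(3.000,1.809)
cell (2,2): code 1110 → (2.000,2.757)–(2.563,2.000)
cell (2,3): code 1001 → (3.000,3.510)–(2.000,3.157)
cell (3,1): code 0110 → (3.000,1.809)–(4.000,1.269)
cell (3,3): code 1001 → (4.000,3.588)–(3.000,3.510)
cell (4,1): code 0110 → (4.000,1.269)–(5.000,1.005)
cell (4,3): code 1001 → (5.000,3.538)–(4.000,3.588)
cell (5,1): code 0110 → (5.000,1.005)–(6.000,1.628)
cell (5,2): code 1011 → (6.000,2.854)–(5.933,3.000)
cell (5,3): code 0001 → (5.933,3.000)–(5.000,3.538)
cell (6,1): code 0010 → (6.000,1.628)–(6.227,2.000)
cell (6,2): code 0001 → (6.227,2.000)–(6.000,2.854)
total: 14 segments, chained into 1 closed loop(s), length Σ = 10.856866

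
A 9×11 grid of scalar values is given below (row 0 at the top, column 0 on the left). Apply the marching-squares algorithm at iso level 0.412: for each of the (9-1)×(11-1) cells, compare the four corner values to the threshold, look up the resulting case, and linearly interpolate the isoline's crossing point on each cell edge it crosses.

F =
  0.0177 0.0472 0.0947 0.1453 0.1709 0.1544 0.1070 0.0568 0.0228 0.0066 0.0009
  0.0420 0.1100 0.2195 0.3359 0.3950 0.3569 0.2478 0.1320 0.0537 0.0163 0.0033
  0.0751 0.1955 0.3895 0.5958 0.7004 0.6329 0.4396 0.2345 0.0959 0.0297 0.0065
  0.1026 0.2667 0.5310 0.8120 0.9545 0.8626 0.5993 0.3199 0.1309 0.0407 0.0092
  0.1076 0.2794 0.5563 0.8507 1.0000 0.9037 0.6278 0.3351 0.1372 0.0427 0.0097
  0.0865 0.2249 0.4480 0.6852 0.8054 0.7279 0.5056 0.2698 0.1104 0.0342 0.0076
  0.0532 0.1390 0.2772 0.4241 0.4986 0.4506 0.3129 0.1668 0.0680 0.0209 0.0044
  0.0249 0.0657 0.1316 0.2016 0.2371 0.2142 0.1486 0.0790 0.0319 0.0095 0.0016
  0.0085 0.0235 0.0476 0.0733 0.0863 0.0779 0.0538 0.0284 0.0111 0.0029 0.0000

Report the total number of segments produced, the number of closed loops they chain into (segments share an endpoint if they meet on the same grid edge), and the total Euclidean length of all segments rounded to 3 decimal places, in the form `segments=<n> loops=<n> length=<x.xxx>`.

cell (1,2): code 0100 → (1.293,3.000)–(2.000,2.109)
cell (1,3): code 1100 → (1.056,4.000)–(1.293,3.000)
cell (1,4): code 1100 → (1.200,5.000)–(1.056,4.000)
cell (1,5): code 1100 → (1.856,6.000)–(1.200,5.000)
cell (1,6): code 1000 → (2.000,6.135)–(1.856,6.000)
cell (2,1): code 0100 → (2.159,2.000)–(3.000,1.550)
cell (2,2): code 1110 → (2.000,2.109)–(2.159,2.000)
cell (2,6): code 1001 → (3.000,6.670)–(2.000,6.135)
cell (3,1): code 0110 → (3.000,1.550)–(4.000,1.479)
cell (3,6): code 1001 → (4.000,6.737)–(3.000,6.670)
cell (4,1): code 0110 → (4.000,1.479)–(5.000,1.839)
cell (4,6): code 1001 → (5.000,6.397)–(4.000,6.737)
cell (5,1): code 0010 → (5.000,1.839)–(5.211,2.000)
cell (5,2): code 0111 → (5.211,2.000)–(6.000,2.918)
cell (5,5): code 1011 → (6.000,5.280)–(5.486,6.000)
cell (5,6): code 0001 → (5.486,6.000)–(5.000,6.397)
cell (6,2): code 0010 → (6.000,2.918)–(6.054,3.000)
cell (6,3): code 0011 → (6.054,3.000)–(6.331,4.000)
cell (6,4): code 0011 → (6.331,4.000)–(6.163,5.000)
cell (6,5): code 0001 → (6.163,5.000)–(6.000,5.280)
total: 20 segments, chained into 1 closed loop(s), length Σ = 16.436166

segments=20 loops=1 length=16.436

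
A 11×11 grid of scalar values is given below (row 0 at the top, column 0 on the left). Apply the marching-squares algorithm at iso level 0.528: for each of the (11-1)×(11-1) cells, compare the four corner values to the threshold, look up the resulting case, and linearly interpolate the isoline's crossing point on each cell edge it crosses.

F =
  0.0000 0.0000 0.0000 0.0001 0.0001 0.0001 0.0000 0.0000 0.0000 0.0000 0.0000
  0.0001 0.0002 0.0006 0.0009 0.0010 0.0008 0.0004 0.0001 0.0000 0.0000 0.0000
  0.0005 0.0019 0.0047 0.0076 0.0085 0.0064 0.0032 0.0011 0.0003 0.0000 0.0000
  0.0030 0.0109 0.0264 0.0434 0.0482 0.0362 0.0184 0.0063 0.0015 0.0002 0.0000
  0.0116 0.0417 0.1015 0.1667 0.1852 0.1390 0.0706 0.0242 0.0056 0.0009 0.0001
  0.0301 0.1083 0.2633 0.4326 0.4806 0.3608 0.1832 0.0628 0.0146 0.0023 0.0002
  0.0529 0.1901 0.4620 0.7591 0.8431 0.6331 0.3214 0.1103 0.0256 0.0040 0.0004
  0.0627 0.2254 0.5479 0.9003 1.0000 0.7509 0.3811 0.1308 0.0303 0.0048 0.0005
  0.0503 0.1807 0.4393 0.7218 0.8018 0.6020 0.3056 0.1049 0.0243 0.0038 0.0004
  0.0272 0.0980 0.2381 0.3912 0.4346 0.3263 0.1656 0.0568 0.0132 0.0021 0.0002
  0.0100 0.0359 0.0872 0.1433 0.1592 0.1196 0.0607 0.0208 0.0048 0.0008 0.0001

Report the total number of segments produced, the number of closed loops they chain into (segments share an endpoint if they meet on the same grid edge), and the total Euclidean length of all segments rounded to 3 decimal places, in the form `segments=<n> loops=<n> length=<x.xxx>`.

segments=14 loops=1 length=11.281

cell (5,2): code 0100 → (5.292,3.000)–(6.000,2.222)
cell (5,3): code 1100 → (5.131,4.000)–(5.292,3.000)
cell (5,4): code 1100 → (5.614,5.000)–(5.131,4.000)
cell (5,5): code 1000 → (6.000,5.337)–(5.614,5.000)
cell (6,1): code 0100 → (6.768,2.000)–(7.000,1.938)
cell (6,2): code 1110 → (6.000,2.222)–(6.768,2.000)
cell (6,5): code 1001 → (7.000,5.603)–(6.000,5.337)
cell (7,1): code 0010 → (7.000,1.938)–(7.183,2.000)
cell (7,2): code 0111 → (7.183,2.000)–(8.000,2.314)
cell (7,5): code 1001 → (8.000,5.250)–(7.000,5.603)
cell (8,2): code 0010 → (8.000,2.314)–(8.586,3.000)
cell (8,3): code 0011 → (8.586,3.000)–(8.746,4.000)
cell (8,4): code 0011 → (8.746,4.000)–(8.268,5.000)
cell (8,5): code 0001 → (8.268,5.000)–(8.000,5.250)
total: 14 segments, chained into 1 closed loop(s), length Σ = 11.280504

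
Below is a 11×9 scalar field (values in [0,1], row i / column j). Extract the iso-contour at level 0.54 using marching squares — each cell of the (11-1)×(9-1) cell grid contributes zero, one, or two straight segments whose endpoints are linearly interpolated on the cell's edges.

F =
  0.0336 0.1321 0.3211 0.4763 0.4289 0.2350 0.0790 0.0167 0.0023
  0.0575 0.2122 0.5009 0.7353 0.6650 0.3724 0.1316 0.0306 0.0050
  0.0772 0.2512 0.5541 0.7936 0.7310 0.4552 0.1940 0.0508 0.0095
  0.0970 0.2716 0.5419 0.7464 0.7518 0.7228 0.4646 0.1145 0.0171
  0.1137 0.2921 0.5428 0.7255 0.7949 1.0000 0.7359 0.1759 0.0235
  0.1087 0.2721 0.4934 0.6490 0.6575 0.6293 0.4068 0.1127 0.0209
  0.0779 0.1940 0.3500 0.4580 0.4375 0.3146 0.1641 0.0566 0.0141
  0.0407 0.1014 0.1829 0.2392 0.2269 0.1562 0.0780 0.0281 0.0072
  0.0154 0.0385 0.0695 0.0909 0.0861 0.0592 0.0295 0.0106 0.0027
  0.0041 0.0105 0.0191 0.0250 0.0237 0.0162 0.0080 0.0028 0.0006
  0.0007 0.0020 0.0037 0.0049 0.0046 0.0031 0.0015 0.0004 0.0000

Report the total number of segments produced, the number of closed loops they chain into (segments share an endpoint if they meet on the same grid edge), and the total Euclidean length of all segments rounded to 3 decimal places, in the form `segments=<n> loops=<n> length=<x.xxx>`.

cell (0,2): code 0100 → (0.246,3.000)–(1.000,2.167)
cell (0,3): code 1100 → (0.471,4.000)–(0.246,3.000)
cell (0,4): code 1000 → (1.000,4.427)–(0.471,4.000)
cell (1,1): code 0100 → (1.735,2.000)–(2.000,1.953)
cell (1,2): code 1110 → (1.000,2.167)–(1.735,2.000)
cell (1,4): code 1001 → (2.000,4.693)–(1.000,4.427)
cell (2,1): code 0110 → (2.000,1.953)–(3.000,1.993)
cell (2,4): code 1101 → (2.317,5.000)–(2.000,4.693)
cell (2,5): code 1000 → (3.000,5.708)–(2.317,5.000)
cell (3,1): code 0110 → (3.000,1.993)–(4.000,1.989)
cell (3,5): code 1101 → (3.278,6.000)–(3.000,5.708)
cell (3,6): code 1000 → (4.000,6.350)–(3.278,6.000)
cell (4,1): code 0010 → (4.000,1.989)–(4.057,2.000)
cell (4,2): code 0111 → (4.057,2.000)–(5.000,2.299)
cell (4,5): code 1011 → (5.000,5.401)–(4.595,6.000)
cell (4,6): code 0001 → (4.595,6.000)–(4.000,6.350)
cell (5,2): code 0010 → (5.000,2.299)–(5.571,3.000)
cell (5,3): code 0011 → (5.571,3.000)–(5.534,4.000)
cell (5,4): code 0011 → (5.534,4.000)–(5.284,5.000)
cell (5,5): code 0001 → (5.284,5.000)–(5.000,5.401)
total: 20 segments, chained into 1 closed loop(s), length Σ = 15.405097

segments=20 loops=1 length=15.405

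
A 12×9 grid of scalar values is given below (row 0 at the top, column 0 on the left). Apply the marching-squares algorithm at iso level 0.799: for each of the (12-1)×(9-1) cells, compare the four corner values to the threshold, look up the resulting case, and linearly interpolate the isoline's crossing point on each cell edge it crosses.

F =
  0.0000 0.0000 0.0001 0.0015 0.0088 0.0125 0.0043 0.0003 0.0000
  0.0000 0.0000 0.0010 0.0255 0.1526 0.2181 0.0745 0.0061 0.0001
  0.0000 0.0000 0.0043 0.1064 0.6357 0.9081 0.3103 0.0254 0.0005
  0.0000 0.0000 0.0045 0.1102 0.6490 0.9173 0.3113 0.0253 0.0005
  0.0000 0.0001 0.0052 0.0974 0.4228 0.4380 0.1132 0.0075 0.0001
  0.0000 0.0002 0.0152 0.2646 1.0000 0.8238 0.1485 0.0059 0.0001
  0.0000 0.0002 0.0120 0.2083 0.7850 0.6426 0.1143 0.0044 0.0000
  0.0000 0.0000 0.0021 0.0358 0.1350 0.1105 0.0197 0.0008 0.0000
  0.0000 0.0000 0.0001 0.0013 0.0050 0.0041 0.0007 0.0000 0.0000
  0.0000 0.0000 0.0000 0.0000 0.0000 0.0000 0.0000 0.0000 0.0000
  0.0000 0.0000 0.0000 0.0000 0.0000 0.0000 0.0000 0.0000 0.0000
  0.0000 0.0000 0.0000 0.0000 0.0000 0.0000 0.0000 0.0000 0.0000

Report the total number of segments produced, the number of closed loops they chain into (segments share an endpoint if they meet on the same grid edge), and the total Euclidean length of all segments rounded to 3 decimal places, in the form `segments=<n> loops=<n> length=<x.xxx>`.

segments=12 loops=2 length=7.444

cell (1,4): code 0100 → (1.842,5.000)–(2.000,4.599)
cell (1,5): code 1000 → (2.000,5.183)–(1.842,5.000)
cell (2,4): code 0110 → (2.000,4.599)–(3.000,4.559)
cell (2,5): code 1001 → (3.000,5.195)–(2.000,5.183)
cell (3,4): code 0010 → (3.000,4.559)–(3.247,5.000)
cell (3,5): code 0001 → (3.247,5.000)–(3.000,5.195)
cell (4,3): code 0100 → (4.652,4.000)–(5.000,3.727)
cell (4,4): code 1100 → (4.936,5.000)–(4.652,4.000)
cell (4,5): code 1000 → (5.000,5.037)–(4.936,5.000)
cell (5,3): code 0010 → (5.000,3.727)–(5.935,4.000)
cell (5,4): code 0011 → (5.935,4.000)–(5.137,5.000)
cell (5,5): code 0001 → (5.137,5.000)–(5.000,5.037)
total: 12 segments, chained into 2 closed loop(s), length Σ = 7.444318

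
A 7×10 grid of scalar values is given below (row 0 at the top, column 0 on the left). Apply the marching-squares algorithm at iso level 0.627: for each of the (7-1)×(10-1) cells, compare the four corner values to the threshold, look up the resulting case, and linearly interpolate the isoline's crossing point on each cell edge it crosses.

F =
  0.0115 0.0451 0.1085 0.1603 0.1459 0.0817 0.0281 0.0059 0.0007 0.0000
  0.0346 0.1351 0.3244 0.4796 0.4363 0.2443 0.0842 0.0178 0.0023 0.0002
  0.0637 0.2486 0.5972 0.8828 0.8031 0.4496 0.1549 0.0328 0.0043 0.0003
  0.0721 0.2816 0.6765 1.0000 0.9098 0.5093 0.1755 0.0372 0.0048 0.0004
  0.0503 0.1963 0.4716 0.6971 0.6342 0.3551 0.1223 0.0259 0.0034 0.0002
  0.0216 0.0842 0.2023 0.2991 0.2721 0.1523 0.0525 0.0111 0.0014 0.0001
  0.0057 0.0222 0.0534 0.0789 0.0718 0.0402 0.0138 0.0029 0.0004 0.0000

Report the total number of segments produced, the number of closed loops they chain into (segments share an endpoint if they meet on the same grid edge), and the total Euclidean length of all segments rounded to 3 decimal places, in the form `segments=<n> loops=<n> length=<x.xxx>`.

cell (1,2): code 0100 → (1.366,3.000)–(2.000,2.104)
cell (1,3): code 1100 → (1.520,4.000)–(1.366,3.000)
cell (1,4): code 1000 → (2.000,4.498)–(1.520,4.000)
cell (2,1): code 0100 → (2.376,2.000)–(3.000,1.875)
cell (2,2): code 1110 → (2.000,2.104)–(2.376,2.000)
cell (2,4): code 1001 → (3.000,4.706)–(2.000,4.498)
cell (3,1): code 0010 → (3.000,1.875)–(3.242,2.000)
cell (3,2): code 0111 → (3.242,2.000)–(4.000,2.689)
cell (3,4): code 1001 → (4.000,4.026)–(3.000,4.706)
cell (4,2): code 0010 → (4.000,2.689)–(4.176,3.000)
cell (4,3): code 0011 → (4.176,3.000)–(4.020,4.000)
cell (4,4): code 0001 → (4.020,4.000)–(4.000,4.026)
total: 12 segments, chained into 1 closed loop(s), length Σ = 8.757737

segments=12 loops=1 length=8.758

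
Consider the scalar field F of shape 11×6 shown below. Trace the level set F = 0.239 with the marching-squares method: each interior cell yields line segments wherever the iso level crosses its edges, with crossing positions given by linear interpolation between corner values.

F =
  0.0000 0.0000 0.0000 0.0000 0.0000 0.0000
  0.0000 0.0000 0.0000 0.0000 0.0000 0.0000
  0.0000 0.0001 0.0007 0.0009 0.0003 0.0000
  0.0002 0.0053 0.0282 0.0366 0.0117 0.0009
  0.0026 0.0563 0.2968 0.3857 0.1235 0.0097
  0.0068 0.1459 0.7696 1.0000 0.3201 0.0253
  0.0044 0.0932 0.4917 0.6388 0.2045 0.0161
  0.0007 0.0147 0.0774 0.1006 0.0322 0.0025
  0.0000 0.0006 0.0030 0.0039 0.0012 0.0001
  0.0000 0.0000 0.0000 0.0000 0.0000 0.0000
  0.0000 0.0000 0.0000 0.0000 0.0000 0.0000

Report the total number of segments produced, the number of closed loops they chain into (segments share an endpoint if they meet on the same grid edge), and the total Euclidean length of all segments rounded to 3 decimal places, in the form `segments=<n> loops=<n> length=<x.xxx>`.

segments=12 loops=1 length=9.602

cell (3,1): code 0100 → (3.785,2.000)–(4.000,1.760)
cell (3,2): code 1100 → (3.580,3.000)–(3.785,2.000)
cell (3,3): code 1000 → (4.000,3.559)–(3.580,3.000)
cell (4,1): code 0110 → (4.000,1.760)–(5.000,1.149)
cell (4,3): code 1101 → (4.587,4.000)–(4.000,3.559)
cell (4,4): code 1000 → (5.000,4.275)–(4.587,4.000)
cell (5,1): code 0110 → (5.000,1.149)–(6.000,1.366)
cell (5,3): code 1011 → (6.000,3.921)–(5.702,4.000)
cell (5,4): code 0001 → (5.702,4.000)–(5.000,4.275)
cell (6,1): code 0010 → (6.000,1.366)–(6.610,2.000)
cell (6,2): code 0011 → (6.610,2.000)–(6.743,3.000)
cell (6,3): code 0001 → (6.743,3.000)–(6.000,3.921)
total: 12 segments, chained into 1 closed loop(s), length Σ = 9.601966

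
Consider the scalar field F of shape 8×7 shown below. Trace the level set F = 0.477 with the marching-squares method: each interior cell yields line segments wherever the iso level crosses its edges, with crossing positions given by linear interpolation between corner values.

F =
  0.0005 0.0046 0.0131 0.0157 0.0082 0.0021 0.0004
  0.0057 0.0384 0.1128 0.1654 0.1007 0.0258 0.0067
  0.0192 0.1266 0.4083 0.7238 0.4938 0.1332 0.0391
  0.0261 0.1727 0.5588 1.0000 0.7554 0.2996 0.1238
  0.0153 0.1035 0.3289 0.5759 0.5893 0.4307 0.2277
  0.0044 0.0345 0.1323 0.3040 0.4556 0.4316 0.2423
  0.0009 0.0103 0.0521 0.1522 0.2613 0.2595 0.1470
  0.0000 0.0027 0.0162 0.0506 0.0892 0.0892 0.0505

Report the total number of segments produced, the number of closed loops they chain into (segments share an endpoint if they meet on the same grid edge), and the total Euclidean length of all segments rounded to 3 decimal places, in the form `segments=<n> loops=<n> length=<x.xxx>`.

segments=12 loops=1 length=9.322

cell (1,2): code 0100 → (1.558,3.000)–(2.000,2.218)
cell (1,3): code 1100 → (1.957,4.000)–(1.558,3.000)
cell (1,4): code 1000 → (2.000,4.047)–(1.957,4.000)
cell (2,1): code 0100 → (2.456,2.000)–(3.000,1.788)
cell (2,2): code 1110 → (2.000,2.218)–(2.456,2.000)
cell (2,4): code 1001 → (3.000,4.611)–(2.000,4.047)
cell (3,1): code 0010 → (3.000,1.788)–(3.356,2.000)
cell (3,2): code 0111 → (3.356,2.000)–(4.000,2.600)
cell (3,4): code 1001 → (4.000,4.708)–(3.000,4.611)
cell (4,2): code 0010 → (4.000,2.600)–(4.364,3.000)
cell (4,3): code 0011 → (4.364,3.000)–(4.840,4.000)
cell (4,4): code 0001 → (4.840,4.000)–(4.000,4.708)
total: 12 segments, chained into 1 closed loop(s), length Σ = 9.321745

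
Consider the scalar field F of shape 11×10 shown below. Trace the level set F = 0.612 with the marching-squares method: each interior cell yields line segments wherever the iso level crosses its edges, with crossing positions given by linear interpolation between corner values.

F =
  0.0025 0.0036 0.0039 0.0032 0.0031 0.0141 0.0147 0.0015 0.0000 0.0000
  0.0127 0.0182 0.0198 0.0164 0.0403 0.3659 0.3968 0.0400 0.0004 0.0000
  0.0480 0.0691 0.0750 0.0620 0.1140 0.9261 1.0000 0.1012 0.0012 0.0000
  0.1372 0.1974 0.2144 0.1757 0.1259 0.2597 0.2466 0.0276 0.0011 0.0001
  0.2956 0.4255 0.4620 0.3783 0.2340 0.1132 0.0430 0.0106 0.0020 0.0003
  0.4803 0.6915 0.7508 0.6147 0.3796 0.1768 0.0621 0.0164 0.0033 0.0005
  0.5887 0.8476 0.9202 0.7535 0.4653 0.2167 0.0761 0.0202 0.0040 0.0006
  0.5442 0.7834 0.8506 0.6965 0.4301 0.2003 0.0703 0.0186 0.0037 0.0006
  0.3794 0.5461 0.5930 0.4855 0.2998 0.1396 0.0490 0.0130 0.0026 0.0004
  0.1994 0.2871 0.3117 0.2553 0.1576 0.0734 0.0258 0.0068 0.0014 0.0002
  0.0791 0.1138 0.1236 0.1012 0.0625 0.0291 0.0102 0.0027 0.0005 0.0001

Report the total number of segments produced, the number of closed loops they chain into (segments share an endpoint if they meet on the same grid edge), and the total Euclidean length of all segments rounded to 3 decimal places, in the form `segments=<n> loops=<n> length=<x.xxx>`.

segments=18 loops=2 length=15.314

cell (1,4): code 0100 → (1.439,5.000)–(2.000,4.613)
cell (1,5): code 1100 → (1.357,6.000)–(1.439,5.000)
cell (1,6): code 1000 → (2.000,6.432)–(1.357,6.000)
cell (2,4): code 0010 → (2.000,4.613)–(2.471,5.000)
cell (2,5): code 0011 → (2.471,5.000)–(2.515,6.000)
cell (2,6): code 0001 → (2.515,6.000)–(2.000,6.432)
cell (4,0): code 0100 → (4.701,1.000)–(5.000,0.624)
cell (4,1): code 1100 → (4.519,2.000)–(4.701,1.000)
cell (4,2): code 1100 → (4.989,3.000)–(4.519,2.000)
cell (4,3): code 1000 → (5.000,3.011)–(4.989,3.000)
cell (5,0): code 0110 → (5.000,0.624)–(6.000,0.090)
cell (5,3): code 1001 → (6.000,3.491)–(5.000,3.011)
cell (6,0): code 0110 → (6.000,0.090)–(7.000,0.283)
cell (6,3): code 1001 → (7.000,3.317)–(6.000,3.491)
cell (7,0): code 0010 → (7.000,0.283)–(7.722,1.000)
cell (7,1): code 0011 → (7.722,1.000)–(7.926,2.000)
cell (7,2): code 0011 → (7.926,2.000)–(7.400,3.000)
cell (7,3): code 0001 → (7.400,3.000)–(7.000,3.317)
total: 18 segments, chained into 2 closed loop(s), length Σ = 15.314374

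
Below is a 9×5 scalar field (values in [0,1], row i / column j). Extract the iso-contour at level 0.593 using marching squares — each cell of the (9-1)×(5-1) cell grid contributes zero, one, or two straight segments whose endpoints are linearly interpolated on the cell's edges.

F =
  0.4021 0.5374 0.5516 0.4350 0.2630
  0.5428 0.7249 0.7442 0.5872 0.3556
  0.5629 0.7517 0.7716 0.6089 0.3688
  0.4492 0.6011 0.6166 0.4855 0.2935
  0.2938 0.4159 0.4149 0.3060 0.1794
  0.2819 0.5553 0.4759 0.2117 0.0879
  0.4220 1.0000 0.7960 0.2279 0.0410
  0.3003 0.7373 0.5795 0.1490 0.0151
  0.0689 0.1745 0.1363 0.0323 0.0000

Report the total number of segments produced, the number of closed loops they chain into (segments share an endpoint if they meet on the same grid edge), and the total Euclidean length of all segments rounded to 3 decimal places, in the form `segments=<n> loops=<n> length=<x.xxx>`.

segments=20 loops=2 length=15.634

cell (0,0): code 0100 → (0.297,1.000)–(1.000,0.276)
cell (0,1): code 1100 → (0.215,2.000)–(0.297,1.000)
cell (0,2): code 1000 → (1.000,2.963)–(0.215,2.000)
cell (1,0): code 0110 → (1.000,0.276)–(2.000,0.159)
cell (1,2): code 1101 → (1.267,3.000)–(1.000,2.963)
cell (1,3): code 1000 → (2.000,3.066)–(1.267,3.000)
cell (2,0): code 0110 → (2.000,0.159)–(3.000,0.947)
cell (2,2): code 1011 → (3.000,2.180)–(2.129,3.000)
cell (2,3): code 0001 → (2.129,3.000)–(2.000,3.066)
cell (3,0): code 0010 → (3.000,0.947)–(3.044,1.000)
cell (3,1): code 0011 → (3.044,1.000)–(3.117,2.000)
cell (3,2): code 0001 → (3.117,2.000)–(3.000,2.180)
cell (5,0): code 0100 → (5.085,1.000)–(6.000,0.296)
cell (5,1): code 1100 → (5.366,2.000)–(5.085,1.000)
cell (5,2): code 1000 → (6.000,2.357)–(5.366,2.000)
cell (6,0): code 0110 → (6.000,0.296)–(7.000,0.670)
cell (6,1): code 1011 → (7.000,1.914)–(6.938,2.000)
cell (6,2): code 0001 → (6.938,2.000)–(6.000,2.357)
cell (7,0): code 0010 → (7.000,0.670)–(7.256,1.000)
cell (7,1): code 0001 → (7.256,1.000)–(7.000,1.914)
total: 20 segments, chained into 2 closed loop(s), length Σ = 15.634173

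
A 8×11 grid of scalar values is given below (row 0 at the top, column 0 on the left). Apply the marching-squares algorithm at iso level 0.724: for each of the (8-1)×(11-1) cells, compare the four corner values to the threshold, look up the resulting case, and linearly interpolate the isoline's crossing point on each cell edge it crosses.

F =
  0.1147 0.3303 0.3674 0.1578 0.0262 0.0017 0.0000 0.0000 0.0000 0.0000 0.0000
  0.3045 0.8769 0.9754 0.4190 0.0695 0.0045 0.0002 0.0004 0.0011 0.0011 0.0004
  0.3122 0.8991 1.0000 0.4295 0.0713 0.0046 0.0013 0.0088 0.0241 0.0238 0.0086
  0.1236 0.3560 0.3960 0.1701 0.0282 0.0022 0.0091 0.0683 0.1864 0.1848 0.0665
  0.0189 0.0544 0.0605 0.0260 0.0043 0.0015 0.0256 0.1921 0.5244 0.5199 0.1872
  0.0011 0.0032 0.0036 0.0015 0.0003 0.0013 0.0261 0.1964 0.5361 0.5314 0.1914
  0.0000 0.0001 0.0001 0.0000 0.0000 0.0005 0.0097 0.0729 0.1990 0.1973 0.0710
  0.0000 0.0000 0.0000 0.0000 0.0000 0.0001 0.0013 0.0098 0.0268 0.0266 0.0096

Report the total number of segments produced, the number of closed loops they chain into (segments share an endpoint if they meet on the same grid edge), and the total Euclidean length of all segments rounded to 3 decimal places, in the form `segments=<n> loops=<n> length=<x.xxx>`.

segments=8 loops=1 length=6.123

cell (0,0): code 0100 → (0.720,1.000)–(1.000,0.733)
cell (0,1): code 1100 → (0.587,2.000)–(0.720,1.000)
cell (0,2): code 1000 → (1.000,2.452)–(0.587,2.000)
cell (1,0): code 0110 → (1.000,0.733)–(2.000,0.702)
cell (1,2): code 1001 → (2.000,2.484)–(1.000,2.452)
cell (2,0): code 0010 → (2.000,0.702)–(2.322,1.000)
cell (2,1): code 0011 → (2.322,1.000)–(2.457,2.000)
cell (2,2): code 0001 → (2.457,2.000)–(2.000,2.484)
total: 8 segments, chained into 1 closed loop(s), length Σ = 6.122917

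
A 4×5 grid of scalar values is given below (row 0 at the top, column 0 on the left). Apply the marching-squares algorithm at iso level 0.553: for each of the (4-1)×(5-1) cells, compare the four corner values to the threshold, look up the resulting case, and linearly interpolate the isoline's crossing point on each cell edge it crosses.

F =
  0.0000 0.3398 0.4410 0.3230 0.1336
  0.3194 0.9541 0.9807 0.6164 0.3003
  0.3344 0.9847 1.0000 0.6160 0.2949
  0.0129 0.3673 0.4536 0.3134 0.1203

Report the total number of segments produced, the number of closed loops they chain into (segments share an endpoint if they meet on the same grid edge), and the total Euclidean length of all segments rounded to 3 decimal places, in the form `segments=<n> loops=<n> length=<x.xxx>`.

segments=10 loops=1 length=8.797

cell (0,0): code 0100 → (0.347,1.000)–(1.000,0.368)
cell (0,1): code 1100 → (0.208,2.000)–(0.347,1.000)
cell (0,2): code 1100 → (0.784,3.000)–(0.208,2.000)
cell (0,3): code 1000 → (1.000,3.201)–(0.784,3.000)
cell (1,0): code 0110 → (1.000,0.368)–(2.000,0.336)
cell (1,3): code 1001 → (2.000,3.196)–(1.000,3.201)
cell (2,0): code 0010 → (2.000,0.336)–(2.699,1.000)
cell (2,1): code 0011 → (2.699,1.000)–(2.818,2.000)
cell (2,2): code 0011 → (2.818,2.000)–(2.208,3.000)
cell (2,3): code 0001 → (2.208,3.000)–(2.000,3.196)
total: 10 segments, chained into 1 closed loop(s), length Σ = 8.796513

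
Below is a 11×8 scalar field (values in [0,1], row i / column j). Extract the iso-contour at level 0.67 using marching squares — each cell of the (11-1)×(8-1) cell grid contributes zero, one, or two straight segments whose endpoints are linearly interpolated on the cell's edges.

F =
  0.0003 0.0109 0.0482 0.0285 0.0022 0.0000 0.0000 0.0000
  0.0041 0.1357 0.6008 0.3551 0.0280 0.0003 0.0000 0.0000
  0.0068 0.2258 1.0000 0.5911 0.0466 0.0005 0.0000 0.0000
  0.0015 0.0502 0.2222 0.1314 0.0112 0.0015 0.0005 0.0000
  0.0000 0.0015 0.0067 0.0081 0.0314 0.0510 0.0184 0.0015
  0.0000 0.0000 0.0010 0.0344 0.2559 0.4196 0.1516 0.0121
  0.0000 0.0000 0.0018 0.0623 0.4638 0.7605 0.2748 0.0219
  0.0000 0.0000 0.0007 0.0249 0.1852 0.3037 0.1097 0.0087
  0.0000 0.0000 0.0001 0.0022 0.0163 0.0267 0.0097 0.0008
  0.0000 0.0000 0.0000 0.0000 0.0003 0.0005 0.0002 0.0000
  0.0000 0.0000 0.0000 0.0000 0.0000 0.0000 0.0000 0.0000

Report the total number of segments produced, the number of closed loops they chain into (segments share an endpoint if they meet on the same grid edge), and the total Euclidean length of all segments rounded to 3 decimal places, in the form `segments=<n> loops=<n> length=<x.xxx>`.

segments=8 loops=2 length=4.963

cell (1,1): code 0100 → (1.173,2.000)–(2.000,1.574)
cell (1,2): code 1000 → (2.000,2.807)–(1.173,2.000)
cell (2,1): code 0010 → (2.000,1.574)–(2.424,2.000)
cell (2,2): code 0001 → (2.424,2.000)–(2.000,2.807)
cell (5,4): code 0100 → (5.735,5.000)–(6.000,4.695)
cell (5,5): code 1000 → (6.000,5.186)–(5.735,5.000)
cell (6,4): code 0010 → (6.000,4.695)–(6.198,5.000)
cell (6,5): code 0001 → (6.198,5.000)–(6.000,5.186)
total: 8 segments, chained into 2 closed loop(s), length Σ = 4.962933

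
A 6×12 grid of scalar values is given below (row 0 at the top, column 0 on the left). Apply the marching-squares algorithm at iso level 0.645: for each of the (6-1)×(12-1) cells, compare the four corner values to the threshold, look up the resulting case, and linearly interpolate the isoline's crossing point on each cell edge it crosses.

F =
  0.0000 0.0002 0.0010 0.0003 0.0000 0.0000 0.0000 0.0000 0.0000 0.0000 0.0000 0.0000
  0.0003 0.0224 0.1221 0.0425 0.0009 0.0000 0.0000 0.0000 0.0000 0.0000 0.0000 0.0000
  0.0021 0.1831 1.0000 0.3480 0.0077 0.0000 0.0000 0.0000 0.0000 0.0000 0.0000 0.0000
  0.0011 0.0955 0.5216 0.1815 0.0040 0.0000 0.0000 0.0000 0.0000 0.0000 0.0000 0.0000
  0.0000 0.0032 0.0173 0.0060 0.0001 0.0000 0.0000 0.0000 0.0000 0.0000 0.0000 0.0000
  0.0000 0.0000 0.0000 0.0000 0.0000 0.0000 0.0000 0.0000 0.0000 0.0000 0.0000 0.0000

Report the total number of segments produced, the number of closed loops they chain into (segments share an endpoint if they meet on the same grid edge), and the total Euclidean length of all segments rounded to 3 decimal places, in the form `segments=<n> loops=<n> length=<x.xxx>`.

segments=4 loops=1 length=3.052

cell (1,1): code 0100 → (1.596,2.000)–(2.000,1.565)
cell (1,2): code 1000 → (2.000,2.544)–(1.596,2.000)
cell (2,1): code 0010 → (2.000,1.565)–(2.742,2.000)
cell (2,2): code 0001 → (2.742,2.000)–(2.000,2.544)
total: 4 segments, chained into 1 closed loop(s), length Σ = 3.052146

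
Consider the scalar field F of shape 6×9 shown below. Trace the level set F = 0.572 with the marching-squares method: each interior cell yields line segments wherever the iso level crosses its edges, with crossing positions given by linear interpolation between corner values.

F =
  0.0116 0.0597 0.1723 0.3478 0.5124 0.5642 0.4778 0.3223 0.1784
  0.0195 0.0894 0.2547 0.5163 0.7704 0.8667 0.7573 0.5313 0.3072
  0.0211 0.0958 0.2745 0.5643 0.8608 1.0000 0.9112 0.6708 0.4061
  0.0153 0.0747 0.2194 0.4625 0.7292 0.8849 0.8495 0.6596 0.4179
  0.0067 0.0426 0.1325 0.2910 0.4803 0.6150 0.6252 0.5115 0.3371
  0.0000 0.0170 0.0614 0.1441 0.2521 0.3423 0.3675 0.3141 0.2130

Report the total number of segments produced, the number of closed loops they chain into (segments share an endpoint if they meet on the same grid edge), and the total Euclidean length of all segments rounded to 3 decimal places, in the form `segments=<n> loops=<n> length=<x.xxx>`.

cell (0,3): code 0100 → (0.231,4.000)–(1.000,3.219)
cell (0,4): code 1100 → (0.026,5.000)–(0.231,4.000)
cell (0,5): code 1100 → (0.337,6.000)–(0.026,5.000)
cell (0,6): code 1000 → (1.000,6.820)–(0.337,6.000)
cell (1,3): code 0110 → (1.000,3.219)–(2.000,3.026)
cell (1,6): code 1101 → (1.292,7.000)–(1.000,6.820)
cell (1,7): code 1000 → (2.000,7.373)–(1.292,7.000)
cell (2,3): code 0110 → (2.000,3.026)–(3.000,3.411)
cell (2,7): code 1001 → (3.000,7.362)–(2.000,7.373)
cell (3,3): code 0010 → (3.000,3.411)–(3.632,4.000)
cell (3,4): code 0111 → (3.632,4.000)–(4.000,4.681)
cell (3,6): code 1011 → (4.000,6.468)–(3.591,7.000)
cell (3,7): code 0001 → (3.591,7.000)–(3.000,7.362)
cell (4,4): code 0010 → (4.000,4.681)–(4.158,5.000)
cell (4,5): code 0011 → (4.158,5.000)–(4.206,6.000)
cell (4,6): code 0001 → (4.206,6.000)–(4.000,6.468)
total: 16 segments, chained into 1 closed loop(s), length Σ = 13.323022

segments=16 loops=1 length=13.323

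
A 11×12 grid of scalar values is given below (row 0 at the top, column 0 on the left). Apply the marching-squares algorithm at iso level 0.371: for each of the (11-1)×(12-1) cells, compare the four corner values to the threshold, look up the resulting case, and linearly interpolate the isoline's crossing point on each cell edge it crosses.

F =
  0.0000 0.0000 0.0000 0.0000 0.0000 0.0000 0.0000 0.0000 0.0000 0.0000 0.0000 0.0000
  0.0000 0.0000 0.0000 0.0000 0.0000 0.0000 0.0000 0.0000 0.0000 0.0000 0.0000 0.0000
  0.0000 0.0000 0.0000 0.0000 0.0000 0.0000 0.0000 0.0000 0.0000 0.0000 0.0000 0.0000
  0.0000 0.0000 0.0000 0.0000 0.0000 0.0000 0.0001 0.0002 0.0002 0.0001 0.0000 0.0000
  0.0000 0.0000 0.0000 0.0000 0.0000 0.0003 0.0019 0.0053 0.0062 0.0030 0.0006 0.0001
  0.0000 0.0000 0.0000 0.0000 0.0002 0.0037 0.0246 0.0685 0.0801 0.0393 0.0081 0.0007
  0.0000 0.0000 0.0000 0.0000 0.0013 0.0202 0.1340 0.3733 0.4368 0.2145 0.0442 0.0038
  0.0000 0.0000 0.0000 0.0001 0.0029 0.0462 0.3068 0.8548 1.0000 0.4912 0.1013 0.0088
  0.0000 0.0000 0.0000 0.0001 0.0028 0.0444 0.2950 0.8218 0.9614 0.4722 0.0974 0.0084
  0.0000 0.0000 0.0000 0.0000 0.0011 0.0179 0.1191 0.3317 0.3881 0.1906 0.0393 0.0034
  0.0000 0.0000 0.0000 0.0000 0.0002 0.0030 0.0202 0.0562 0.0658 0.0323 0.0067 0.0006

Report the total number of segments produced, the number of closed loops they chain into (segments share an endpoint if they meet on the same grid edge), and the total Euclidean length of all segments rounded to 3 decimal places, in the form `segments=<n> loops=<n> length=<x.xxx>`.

segments=14 loops=1 length=10.073

cell (5,6): code 0100 → (5.992,7.000)–(6.000,6.990)
cell (5,7): code 1100 → (5.816,8.000)–(5.992,7.000)
cell (5,8): code 1000 → (6.000,8.296)–(5.816,8.000)
cell (6,6): code 0110 → (6.000,6.990)–(7.000,6.117)
cell (6,8): code 1101 → (6.566,9.000)–(6.000,8.296)
cell (6,9): code 1000 → (7.000,9.308)–(6.566,9.000)
cell (7,6): code 0110 → (7.000,6.117)–(8.000,6.144)
cell (7,9): code 1001 → (8.000,9.270)–(7.000,9.308)
cell (8,6): code 0010 → (8.000,6.144)–(8.920,7.000)
cell (8,7): code 0111 → (8.920,7.000)–(9.000,7.697)
cell (8,8): code 1011 → (9.000,8.087)–(8.359,9.000)
cell (8,9): code 0001 → (8.359,9.000)–(8.000,9.270)
cell (9,7): code 0010 → (9.000,7.697)–(9.053,8.000)
cell (9,8): code 0001 → (9.053,8.000)–(9.000,8.087)
total: 14 segments, chained into 1 closed loop(s), length Σ = 10.073220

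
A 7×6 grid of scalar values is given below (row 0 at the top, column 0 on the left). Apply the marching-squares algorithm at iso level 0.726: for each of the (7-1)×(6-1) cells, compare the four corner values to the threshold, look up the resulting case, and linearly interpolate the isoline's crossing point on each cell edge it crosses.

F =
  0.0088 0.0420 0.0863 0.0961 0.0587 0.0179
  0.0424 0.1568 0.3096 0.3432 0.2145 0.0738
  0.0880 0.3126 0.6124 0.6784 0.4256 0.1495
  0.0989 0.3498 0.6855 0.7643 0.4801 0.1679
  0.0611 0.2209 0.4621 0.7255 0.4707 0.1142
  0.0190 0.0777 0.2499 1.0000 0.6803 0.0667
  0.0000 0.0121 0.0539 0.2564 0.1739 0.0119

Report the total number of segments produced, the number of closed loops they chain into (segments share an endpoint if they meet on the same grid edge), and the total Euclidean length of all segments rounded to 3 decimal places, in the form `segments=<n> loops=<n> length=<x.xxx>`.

segments=8 loops=2 length=7.052

cell (2,2): code 0100 → (2.554,3.000)–(3.000,2.514)
cell (2,3): code 1000 → (3.000,3.135)–(2.554,3.000)
cell (3,2): code 0010 → (3.000,2.514)–(3.987,3.000)
cell (3,3): code 0001 → (3.987,3.000)–(3.000,3.135)
cell (4,2): code 0100 → (4.002,3.000)–(5.000,2.635)
cell (4,3): code 1000 → (5.000,3.857)–(4.002,3.000)
cell (5,2): code 0010 → (5.000,2.635)–(5.368,3.000)
cell (5,3): code 0001 → (5.368,3.000)–(5.000,3.857)
total: 8 segments, chained into 2 closed loop(s), length Σ = 7.052230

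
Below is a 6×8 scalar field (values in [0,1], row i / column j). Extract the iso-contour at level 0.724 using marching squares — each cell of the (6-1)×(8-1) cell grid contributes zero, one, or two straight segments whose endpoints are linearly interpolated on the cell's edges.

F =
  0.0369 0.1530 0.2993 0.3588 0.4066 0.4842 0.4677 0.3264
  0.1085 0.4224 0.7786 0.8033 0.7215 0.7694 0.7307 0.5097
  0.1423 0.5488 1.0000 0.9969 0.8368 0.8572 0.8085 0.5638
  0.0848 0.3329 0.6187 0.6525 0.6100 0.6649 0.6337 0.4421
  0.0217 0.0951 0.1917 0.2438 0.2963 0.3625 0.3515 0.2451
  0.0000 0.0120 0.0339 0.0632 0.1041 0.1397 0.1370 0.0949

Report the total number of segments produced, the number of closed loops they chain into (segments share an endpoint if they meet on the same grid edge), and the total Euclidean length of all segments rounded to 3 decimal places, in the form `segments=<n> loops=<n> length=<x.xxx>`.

segments=16 loops=1 length=12.058

cell (0,1): code 0100 → (0.886,2.000)–(1.000,1.847)
cell (0,2): code 1100 → (0.822,3.000)–(0.886,2.000)
cell (0,3): code 1000 → (1.000,3.969)–(0.822,3.000)
cell (0,4): code 0100 → (0.841,5.000)–(1.000,4.052)
cell (0,5): code 1100 → (0.975,6.000)–(0.841,5.000)
cell (0,6): code 1000 → (1.000,6.030)–(0.975,6.000)
cell (1,1): code 0110 → (1.000,1.847)–(2.000,1.388)
cell (1,3): code 1101 → (1.022,4.000)–(1.000,3.969)
cell (1,4): code 1110 → (1.000,4.052)–(1.022,4.000)
cell (1,6): code 1001 → (2.000,6.345)–(1.000,6.030)
cell (2,1): code 0010 → (2.000,1.388)–(2.724,2.000)
cell (2,2): code 0011 → (2.724,2.000)–(2.792,3.000)
cell (2,3): code 0011 → (2.792,3.000)–(2.497,4.000)
cell (2,4): code 0011 → (2.497,4.000)–(2.693,5.000)
cell (2,5): code 0011 → (2.693,5.000)–(2.483,6.000)
cell (2,6): code 0001 → (2.483,6.000)–(2.000,6.345)
total: 16 segments, chained into 1 closed loop(s), length Σ = 12.058143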